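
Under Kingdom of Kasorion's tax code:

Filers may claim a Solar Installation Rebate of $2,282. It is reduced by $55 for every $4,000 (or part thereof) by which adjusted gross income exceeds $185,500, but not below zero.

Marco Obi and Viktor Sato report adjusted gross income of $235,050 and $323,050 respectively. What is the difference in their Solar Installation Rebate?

Marco ($235,050): Solar Installation Rebate: income exceeds $185,500 by $49,550, which is 13 full-or-partial $4,000 increments; reduction = 13 × $55 = $715, leaving $1,567.
Viktor ($323,050): Solar Installation Rebate: income exceeds $185,500 by $137,550, which is 35 full-or-partial $4,000 increments; reduction = 35 × $55 = $1,925, leaving $357.
Difference: |$1,567 − $357| = $1,210.

$1,210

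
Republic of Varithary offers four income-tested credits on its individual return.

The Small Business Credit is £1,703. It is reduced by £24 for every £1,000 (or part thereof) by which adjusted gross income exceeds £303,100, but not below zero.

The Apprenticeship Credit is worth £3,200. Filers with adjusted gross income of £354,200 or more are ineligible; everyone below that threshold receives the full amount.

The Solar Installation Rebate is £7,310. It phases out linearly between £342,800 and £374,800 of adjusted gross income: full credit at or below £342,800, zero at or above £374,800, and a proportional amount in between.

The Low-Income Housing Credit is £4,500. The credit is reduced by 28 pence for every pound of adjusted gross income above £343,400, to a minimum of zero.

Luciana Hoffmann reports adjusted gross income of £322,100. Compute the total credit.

Small Business Credit: income exceeds £303,100 by £19,000, which is 19 full-or-partial £1,000 increments; reduction = 19 × £24 = £456, leaving £1,247.
Apprenticeship Credit: £322,100 is below the £354,200 cutoff, so the full £3,200 applies.
Solar Installation Rebate: £322,100 is at or below the £342,800 threshold, so the full £7,310 applies.
Low-Income Housing Credit: £322,100 is at or below the £343,400 threshold, so the full £4,500 applies.
Total: £1,247 + £3,200 + £7,310 + £4,500 = £16,257.

£16,257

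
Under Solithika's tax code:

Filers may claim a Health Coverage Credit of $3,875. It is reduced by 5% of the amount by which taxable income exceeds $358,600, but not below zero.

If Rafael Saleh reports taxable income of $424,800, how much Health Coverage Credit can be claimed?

Health Coverage Credit: 5% of the $66,200 excess over $358,600 is $3,310; credit = $3,875 − $3,310 = $565.

$565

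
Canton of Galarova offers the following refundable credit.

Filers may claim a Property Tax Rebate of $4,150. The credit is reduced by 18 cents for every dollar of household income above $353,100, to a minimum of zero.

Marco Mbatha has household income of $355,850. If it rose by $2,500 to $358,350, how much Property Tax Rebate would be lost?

$450

At $355,850 — 18% of the $2,750 excess over $353,100 is $495; credit = $4,150 − $495 = $3,655.
At $358,350 — 18% of the $5,250 excess over $353,100 is $945; credit = $4,150 − $945 = $3,205.
Lost: $3,655 − $3,205 = $450.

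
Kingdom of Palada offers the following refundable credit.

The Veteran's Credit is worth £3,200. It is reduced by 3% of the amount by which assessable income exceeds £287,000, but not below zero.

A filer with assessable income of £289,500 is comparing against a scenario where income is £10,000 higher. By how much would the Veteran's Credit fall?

At £289,500 — 3% of the £2,500 excess over £287,000 is £75; credit = £3,200 − £75 = £3,125.
At £299,500 — 3% of the £12,500 excess over £287,000 is £375; credit = £3,200 − £375 = £2,825.
Lost: £3,125 − £2,825 = £300.

£300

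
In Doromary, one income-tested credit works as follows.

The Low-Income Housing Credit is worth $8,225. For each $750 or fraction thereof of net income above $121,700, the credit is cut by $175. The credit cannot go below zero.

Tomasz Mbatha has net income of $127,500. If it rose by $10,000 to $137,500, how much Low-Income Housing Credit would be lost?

$2,450

At $127,500 — income exceeds $121,700 by $5,800, which is 8 full-or-partial $750 increments; reduction = 8 × $175 = $1,400, leaving $6,825.
At $137,500 — income exceeds $121,700 by $15,800, which is 22 full-or-partial $750 increments; reduction = 22 × $175 = $3,850, leaving $4,375.
Lost: $6,825 − $4,375 = $2,450.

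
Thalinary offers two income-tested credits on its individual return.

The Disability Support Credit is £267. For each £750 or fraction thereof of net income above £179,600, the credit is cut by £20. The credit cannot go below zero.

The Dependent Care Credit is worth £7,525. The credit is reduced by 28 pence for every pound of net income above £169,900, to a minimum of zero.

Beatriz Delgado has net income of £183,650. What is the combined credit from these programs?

Disability Support Credit: income exceeds £179,600 by £4,050, which is 6 full-or-partial £750 increments; reduction = 6 × £20 = £120, leaving £147.
Dependent Care Credit: 28% of the £13,750 excess over £169,900 is £3,850; credit = £7,525 − £3,850 = £3,675.
Total: £147 + £3,675 = £3,822.

£3,822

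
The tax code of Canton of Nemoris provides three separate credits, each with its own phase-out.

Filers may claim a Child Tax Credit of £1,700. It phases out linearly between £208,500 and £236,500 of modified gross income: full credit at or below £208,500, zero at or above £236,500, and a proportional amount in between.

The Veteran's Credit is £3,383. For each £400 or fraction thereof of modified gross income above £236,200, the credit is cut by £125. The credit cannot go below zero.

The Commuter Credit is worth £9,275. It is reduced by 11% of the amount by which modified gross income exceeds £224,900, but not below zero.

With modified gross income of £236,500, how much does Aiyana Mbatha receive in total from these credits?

Child Tax Credit: £236,500 is at or above £236,500, so the credit is £0.
Veteran's Credit: income exceeds £236,200 by £300, which is 1 full-or-partial £400 increment; reduction = 1 × £125 = £125, leaving £3,258.
Commuter Credit: 11% of the £11,600 excess over £224,900 is £1,276; credit = £9,275 − £1,276 = £7,999.
Total: £0 + £3,258 + £7,999 = £11,257.

£11,257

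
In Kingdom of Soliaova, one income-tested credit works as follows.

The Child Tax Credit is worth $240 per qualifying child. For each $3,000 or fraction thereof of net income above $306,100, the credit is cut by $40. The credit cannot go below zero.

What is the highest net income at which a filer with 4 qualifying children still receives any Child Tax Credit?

Full credit = 4 × $240 = $960.
After 23 increments the reduction is 23 × $40 = $920, leaving $40; one more increment wipes it out. Increment 23 ends at excess 23 × $3,000 = $69,000, so the highest qualifying income is $306,100 + $69,000 = $375,100.

$375,100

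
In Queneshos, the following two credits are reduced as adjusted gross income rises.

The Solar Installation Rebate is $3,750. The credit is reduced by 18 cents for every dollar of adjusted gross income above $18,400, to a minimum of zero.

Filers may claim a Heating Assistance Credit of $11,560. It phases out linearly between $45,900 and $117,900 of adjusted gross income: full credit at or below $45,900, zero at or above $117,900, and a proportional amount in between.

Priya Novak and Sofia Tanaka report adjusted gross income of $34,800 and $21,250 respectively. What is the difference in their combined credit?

$2,439

Priya ($34,800): Solar Installation Rebate: 18% of the $16,400 excess over $18,400 is $2,952; credit = $3,750 − $2,952 = $798. Heating Assistance Credit: $34,800 is at or below the $45,900 threshold, so the full $11,560 applies. total $798 + $11,560 = $12,358
Sofia ($21,250): Solar Installation Rebate: 18% of the $2,850 excess over $18,400 is $513; credit = $3,750 − $513 = $3,237. Heating Assistance Credit: $21,250 is at or below the $45,900 threshold, so the full $11,560 applies. total $3,237 + $11,560 = $14,797
Difference: |$12,358 − $14,797| = $2,439.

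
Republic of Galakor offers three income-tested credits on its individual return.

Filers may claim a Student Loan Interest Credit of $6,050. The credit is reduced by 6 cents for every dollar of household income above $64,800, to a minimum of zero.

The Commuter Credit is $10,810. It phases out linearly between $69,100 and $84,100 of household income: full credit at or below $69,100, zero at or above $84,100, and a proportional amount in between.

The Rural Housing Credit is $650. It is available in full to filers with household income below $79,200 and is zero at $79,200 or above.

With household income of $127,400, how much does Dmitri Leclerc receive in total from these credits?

$2,294

Student Loan Interest Credit: 6% of the $62,600 excess over $64,800 is $3,756; credit = $6,050 − $3,756 = $2,294.
Commuter Credit: $127,400 is at or above $84,100, so the credit is $0.
Rural Housing Credit: $127,400 meets or exceeds the $79,200 cutoff, so the credit is $0.
Total: $2,294 + $0 + $0 = $2,294.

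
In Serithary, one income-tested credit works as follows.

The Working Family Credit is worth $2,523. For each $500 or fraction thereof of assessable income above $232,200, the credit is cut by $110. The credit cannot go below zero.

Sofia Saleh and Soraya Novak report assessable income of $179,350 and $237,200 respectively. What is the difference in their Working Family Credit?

$1,100

Sofia ($179,350): Working Family Credit: $179,350 is at or below the $232,200 threshold, so the full $2,523 applies.
Soraya ($237,200): Working Family Credit: income exceeds $232,200 by $5,000, which is 10 full-or-partial $500 increments; reduction = 10 × $110 = $1,100, leaving $1,423.
Difference: |$2,523 − $1,423| = $1,100.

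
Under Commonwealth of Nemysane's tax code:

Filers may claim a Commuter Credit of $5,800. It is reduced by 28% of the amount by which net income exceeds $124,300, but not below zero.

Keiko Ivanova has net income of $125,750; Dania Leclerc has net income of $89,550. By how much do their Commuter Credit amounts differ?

Keiko ($125,750): Commuter Credit: 28% of the $1,450 excess over $124,300 is $406; credit = $5,800 − $406 = $5,394.
Dania ($89,550): Commuter Credit: $89,550 is at or below the $124,300 threshold, so the full $5,800 applies.
Difference: |$5,394 − $5,800| = $406.

$406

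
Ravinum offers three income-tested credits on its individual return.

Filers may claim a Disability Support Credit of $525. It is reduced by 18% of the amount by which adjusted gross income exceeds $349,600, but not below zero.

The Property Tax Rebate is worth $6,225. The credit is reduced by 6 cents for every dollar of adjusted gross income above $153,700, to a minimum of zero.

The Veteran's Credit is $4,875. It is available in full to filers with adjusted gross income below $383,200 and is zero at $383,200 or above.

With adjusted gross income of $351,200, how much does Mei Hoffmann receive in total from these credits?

Disability Support Credit: 18% of the $1,600 excess over $349,600 is $288; credit = $525 − $288 = $237.
Property Tax Rebate: 6% of the $197,500 excess over $153,700 is $11,850 ≥ base, so the credit is $0.
Veteran's Credit: $351,200 is below the $383,200 cutoff, so the full $4,875 applies.
Total: $237 + $0 + $4,875 = $5,112.

$5,112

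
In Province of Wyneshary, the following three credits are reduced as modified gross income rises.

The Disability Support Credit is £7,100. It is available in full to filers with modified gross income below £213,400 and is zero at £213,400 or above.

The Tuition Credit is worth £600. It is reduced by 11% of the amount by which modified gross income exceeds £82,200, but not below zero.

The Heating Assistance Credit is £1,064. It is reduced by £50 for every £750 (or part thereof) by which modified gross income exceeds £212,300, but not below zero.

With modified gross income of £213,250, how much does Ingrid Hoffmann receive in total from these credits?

£8,064

Disability Support Credit: £213,250 is below the £213,400 cutoff, so the full £7,100 applies.
Tuition Credit: 11% of the £131,050 excess over £82,200 is £14,415.50 ≥ base, so the credit is £0.
Heating Assistance Credit: income exceeds £212,300 by £950, which is 2 full-or-partial £750 increments; reduction = 2 × £50 = £100, leaving £964.
Total: £7,100 + £0 + £964 = £8,064.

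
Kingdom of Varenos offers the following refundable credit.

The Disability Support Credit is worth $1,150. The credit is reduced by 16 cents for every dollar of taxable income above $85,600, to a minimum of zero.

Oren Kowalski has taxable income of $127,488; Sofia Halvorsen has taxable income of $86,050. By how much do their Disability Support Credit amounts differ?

Oren ($127,488): Disability Support Credit: 16% of the $41,888 excess over $85,600 is $6,702.08 ≥ base, so the credit is $0.
Sofia ($86,050): Disability Support Credit: 16% of the $450 excess over $85,600 is $72; credit = $1,150 − $72 = $1,078.
Difference: |$0 − $1,078| = $1,078.

$1,078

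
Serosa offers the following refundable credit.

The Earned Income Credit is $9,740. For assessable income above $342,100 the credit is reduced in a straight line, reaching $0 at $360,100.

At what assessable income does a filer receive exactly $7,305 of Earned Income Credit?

$346,600

$7,305 is 7,305/9,740 of the full $9,740, so 2,435/9,740 of the $18,000 range has been used: income = $342,100 + $18,000 × 2,435/9,740 = $346,600.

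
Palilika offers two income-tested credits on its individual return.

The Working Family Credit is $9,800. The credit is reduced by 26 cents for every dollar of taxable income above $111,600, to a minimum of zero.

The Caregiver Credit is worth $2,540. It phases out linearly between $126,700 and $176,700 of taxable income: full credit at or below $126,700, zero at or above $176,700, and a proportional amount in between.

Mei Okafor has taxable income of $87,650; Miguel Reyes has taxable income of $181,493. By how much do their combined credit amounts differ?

Mei ($87,650): Working Family Credit: $87,650 is at or below the $111,600 threshold, so the full $9,800 applies. Caregiver Credit: $87,650 is at or below the $126,700 threshold, so the full $2,540 applies. total $9,800 + $2,540 = $12,340
Miguel ($181,493): Working Family Credit: 26% of the $69,893 excess over $111,600 is $18,172.18 ≥ base, so the credit is $0. Caregiver Credit: $181,493 is at or above $176,700, so the credit is $0. total $0 + $0 = $0
Difference: |$12,340 − $0| = $12,340.

$12,340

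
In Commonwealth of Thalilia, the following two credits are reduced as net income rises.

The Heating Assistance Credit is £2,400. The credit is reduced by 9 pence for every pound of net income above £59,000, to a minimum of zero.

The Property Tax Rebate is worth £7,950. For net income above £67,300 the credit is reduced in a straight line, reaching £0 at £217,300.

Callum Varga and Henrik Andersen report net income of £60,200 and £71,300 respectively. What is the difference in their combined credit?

Callum (£60,200): Heating Assistance Credit: 9% of the £1,200 excess over £59,000 is £108; credit = £2,400 − £108 = £2,292. Property Tax Rebate: £60,200 is at or below the £67,300 threshold, so the full £7,950 applies. total £2,292 + £7,950 = £10,242
Henrik (£71,300): Heating Assistance Credit: 9% of the £12,300 excess over £59,000 is £1,107; credit = £2,400 − £1,107 = £1,293. Property Tax Rebate: £71,300 is £4,000 into a £150,000 phase-out range, leaving 146,000/150,000 of the credit: £7,950 × 146,000/150,000 = £7,738. total £1,293 + £7,738 = £9,031
Difference: |£10,242 − £9,031| = £1,211.

£1,211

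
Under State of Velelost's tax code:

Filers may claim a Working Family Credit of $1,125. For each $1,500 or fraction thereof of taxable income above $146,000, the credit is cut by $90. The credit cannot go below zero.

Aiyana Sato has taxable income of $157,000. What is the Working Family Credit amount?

$405

Working Family Credit: income exceeds $146,000 by $11,000, which is 8 full-or-partial $1,500 increments; reduction = 8 × $90 = $720, leaving $405.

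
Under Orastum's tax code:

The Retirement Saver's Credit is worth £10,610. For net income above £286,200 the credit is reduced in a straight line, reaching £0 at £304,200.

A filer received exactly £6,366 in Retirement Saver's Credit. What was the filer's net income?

£6,366 is 6,366/10,610 of the full £10,610, so 4,244/10,610 of the £18,000 range has been used: income = £286,200 + £18,000 × 4,244/10,610 = £293,400.

£293,400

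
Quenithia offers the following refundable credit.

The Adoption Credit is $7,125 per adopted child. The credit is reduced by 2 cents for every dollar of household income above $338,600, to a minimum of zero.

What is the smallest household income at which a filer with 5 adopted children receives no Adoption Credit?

$2,119,850

Full credit = 5 × $7,125 = $35,625.
The credit falls by 2% of each dollar above $338,600, so it reaches zero when the excess is $35,625 / 2% = $1,781,250: income = $338,600 + $1,781,250 = $2,119,850.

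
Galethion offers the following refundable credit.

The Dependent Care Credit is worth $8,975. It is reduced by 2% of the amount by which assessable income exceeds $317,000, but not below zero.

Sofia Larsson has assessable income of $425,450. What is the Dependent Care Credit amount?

Dependent Care Credit: 2% of the $108,450 excess over $317,000 is $2,169; credit = $8,975 − $2,169 = $6,806.

$6,806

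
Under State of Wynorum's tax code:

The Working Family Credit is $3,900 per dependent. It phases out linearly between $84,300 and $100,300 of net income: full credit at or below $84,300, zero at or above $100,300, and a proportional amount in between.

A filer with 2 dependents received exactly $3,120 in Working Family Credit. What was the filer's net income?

$93,900

Full credit = 2 × $3,900 = $7,800.
$3,120 is 3,120/7,800 of the full $7,800, so 4,680/7,800 of the $16,000 range has been used: income = $84,300 + $16,000 × 4,680/7,800 = $93,900.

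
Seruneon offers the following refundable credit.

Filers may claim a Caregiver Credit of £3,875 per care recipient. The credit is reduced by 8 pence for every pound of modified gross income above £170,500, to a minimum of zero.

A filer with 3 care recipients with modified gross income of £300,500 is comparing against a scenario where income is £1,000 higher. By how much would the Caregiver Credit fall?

At £300,500 — base = 3 × £3,875 = £11,625. 8% of the £130,000 excess over £170,500 is £10,400; credit = £11,625 − £10,400 = £1,225.
At £301,500 — base = 3 × £3,875 = £11,625. 8% of the £131,000 excess over £170,500 is £10,480; credit = £11,625 − £10,480 = £1,145.
Lost: £1,225 − £1,145 = £80.

£80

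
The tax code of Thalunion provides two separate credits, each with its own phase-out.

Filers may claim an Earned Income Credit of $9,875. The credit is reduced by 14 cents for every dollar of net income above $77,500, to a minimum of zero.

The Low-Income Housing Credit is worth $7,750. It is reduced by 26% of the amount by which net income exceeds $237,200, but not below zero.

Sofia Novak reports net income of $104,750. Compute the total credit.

$13,810

Earned Income Credit: 14% of the $27,250 excess over $77,500 is $3,815; credit = $9,875 − $3,815 = $6,060.
Low-Income Housing Credit: $104,750 is at or below the $237,200 threshold, so the full $7,750 applies.
Total: $6,060 + $7,750 = $13,810.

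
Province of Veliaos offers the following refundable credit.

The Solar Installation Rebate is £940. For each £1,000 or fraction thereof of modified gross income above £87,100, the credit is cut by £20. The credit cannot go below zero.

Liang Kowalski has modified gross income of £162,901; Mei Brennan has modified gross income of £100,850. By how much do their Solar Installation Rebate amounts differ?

£660

Liang (£162,901): Solar Installation Rebate: income exceeds £87,100 by £75,801 → 76 increments × £20 = £1,520 ≥ base, so the credit is £0.
Mei (£100,850): Solar Installation Rebate: income exceeds £87,100 by £13,750, which is 14 full-or-partial £1,000 increments; reduction = 14 × £20 = £280, leaving £660.
Difference: |£0 − £660| = £660.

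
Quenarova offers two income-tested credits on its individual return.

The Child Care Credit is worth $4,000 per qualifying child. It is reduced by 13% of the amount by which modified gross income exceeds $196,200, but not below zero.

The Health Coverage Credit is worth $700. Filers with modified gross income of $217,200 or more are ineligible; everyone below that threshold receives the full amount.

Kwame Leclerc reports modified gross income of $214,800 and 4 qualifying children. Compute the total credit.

$14,282

Child Care Credit: base = 4 × $4,000 = $16,000. 13% of the $18,600 excess over $196,200 is $2,418; credit = $16,000 − $2,418 = $13,582.
Health Coverage Credit: $214,800 is below the $217,200 cutoff, so the full $700 applies.
Total: $13,582 + $700 = $14,282.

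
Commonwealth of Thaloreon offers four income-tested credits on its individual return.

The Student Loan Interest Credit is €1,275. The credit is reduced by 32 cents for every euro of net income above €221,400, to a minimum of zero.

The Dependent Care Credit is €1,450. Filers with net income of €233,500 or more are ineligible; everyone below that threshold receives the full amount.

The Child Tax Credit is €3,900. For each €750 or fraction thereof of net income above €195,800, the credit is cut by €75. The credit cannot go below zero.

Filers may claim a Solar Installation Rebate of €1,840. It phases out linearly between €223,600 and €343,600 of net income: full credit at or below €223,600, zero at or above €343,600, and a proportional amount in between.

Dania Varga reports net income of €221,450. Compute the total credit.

€5,824

Student Loan Interest Credit: 32% of the €50 excess over €221,400 is €16; credit = €1,275 − €16 = €1,259.
Dependent Care Credit: €221,450 is below the €233,500 cutoff, so the full €1,450 applies.
Child Tax Credit: income exceeds €195,800 by €25,650, which is 35 full-or-partial €750 increments; reduction = 35 × €75 = €2,625, leaving €1,275.
Solar Installation Rebate: €221,450 is at or below the €223,600 threshold, so the full €1,840 applies.
Total: €1,259 + €1,450 + €1,275 + €1,840 = €5,824.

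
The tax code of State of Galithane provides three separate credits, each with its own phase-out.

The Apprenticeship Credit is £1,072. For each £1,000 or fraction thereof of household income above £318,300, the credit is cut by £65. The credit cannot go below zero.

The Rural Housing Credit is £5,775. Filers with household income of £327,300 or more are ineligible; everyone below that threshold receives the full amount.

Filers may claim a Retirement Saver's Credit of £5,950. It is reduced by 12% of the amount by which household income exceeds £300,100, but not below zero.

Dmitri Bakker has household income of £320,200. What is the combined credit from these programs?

Apprenticeship Credit: income exceeds £318,300 by £1,900, which is 2 full-or-partial £1,000 increments; reduction = 2 × £65 = £130, leaving £942.
Rural Housing Credit: £320,200 is below the £327,300 cutoff, so the full £5,775 applies.
Retirement Saver's Credit: 12% of the £20,100 excess over £300,100 is £2,412; credit = £5,950 − £2,412 = £3,538.
Total: £942 + £5,775 + £3,538 = £10,255.

£10,255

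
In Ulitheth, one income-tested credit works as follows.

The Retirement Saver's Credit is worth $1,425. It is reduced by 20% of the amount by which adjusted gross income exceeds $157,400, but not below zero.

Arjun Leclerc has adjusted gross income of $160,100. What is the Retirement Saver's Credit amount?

$885

Retirement Saver's Credit: 20% of the $2,700 excess over $157,400 is $540; credit = $1,425 − $540 = $885.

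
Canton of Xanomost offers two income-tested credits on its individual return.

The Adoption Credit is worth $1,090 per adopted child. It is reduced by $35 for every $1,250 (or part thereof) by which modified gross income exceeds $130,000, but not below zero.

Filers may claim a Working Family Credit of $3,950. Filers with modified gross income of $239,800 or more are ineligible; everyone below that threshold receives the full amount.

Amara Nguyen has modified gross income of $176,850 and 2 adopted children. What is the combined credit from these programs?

$4,800

Adoption Credit: base = 2 × $1,090 = $2,180. income exceeds $130,000 by $46,850, which is 38 full-or-partial $1,250 increments; reduction = 38 × $35 = $1,330, leaving $850.
Working Family Credit: $176,850 is below the $239,800 cutoff, so the full $3,950 applies.
Total: $850 + $3,950 = $4,800.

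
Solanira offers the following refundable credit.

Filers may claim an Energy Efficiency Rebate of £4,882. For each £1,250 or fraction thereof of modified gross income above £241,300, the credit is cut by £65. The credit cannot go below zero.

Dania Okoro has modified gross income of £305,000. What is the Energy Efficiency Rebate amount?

Energy Efficiency Rebate: income exceeds £241,300 by £63,700, which is 51 full-or-partial £1,250 increments; reduction = 51 × £65 = £3,315, leaving £1,567.

£1,567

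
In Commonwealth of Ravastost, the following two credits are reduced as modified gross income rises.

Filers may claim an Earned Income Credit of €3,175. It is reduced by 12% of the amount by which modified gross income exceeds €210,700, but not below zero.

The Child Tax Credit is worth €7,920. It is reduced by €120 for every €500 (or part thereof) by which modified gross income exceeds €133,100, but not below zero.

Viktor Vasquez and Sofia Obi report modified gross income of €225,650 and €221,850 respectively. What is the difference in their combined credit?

Viktor (€225,650): Earned Income Credit: 12% of the €14,950 excess over €210,700 is €1,794; credit = €3,175 − €1,794 = €1,381. Child Tax Credit: income exceeds €133,100 by €92,550 → 186 increments × €120 = €22,320 ≥ base, so the credit is €0. total €1,381 + €0 = €1,381
Sofia (€221,850): Earned Income Credit: 12% of the €11,150 excess over €210,700 is €1,338; credit = €3,175 − €1,338 = €1,837. Child Tax Credit: income exceeds €133,100 by €88,750 → 178 increments × €120 = €21,360 ≥ base, so the credit is €0. total €1,837 + €0 = €1,837
Difference: |€1,381 − €1,837| = €456.

€456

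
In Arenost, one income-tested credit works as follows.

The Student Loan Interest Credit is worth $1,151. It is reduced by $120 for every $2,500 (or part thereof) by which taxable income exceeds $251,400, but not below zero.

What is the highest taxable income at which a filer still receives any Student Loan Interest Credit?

$273,900

After 9 increments the reduction is 9 × $120 = $1,080, leaving $71; one more increment wipes it out. Increment 9 ends at excess 9 × $2,500 = $22,500, so the highest qualifying income is $251,400 + $22,500 = $273,900.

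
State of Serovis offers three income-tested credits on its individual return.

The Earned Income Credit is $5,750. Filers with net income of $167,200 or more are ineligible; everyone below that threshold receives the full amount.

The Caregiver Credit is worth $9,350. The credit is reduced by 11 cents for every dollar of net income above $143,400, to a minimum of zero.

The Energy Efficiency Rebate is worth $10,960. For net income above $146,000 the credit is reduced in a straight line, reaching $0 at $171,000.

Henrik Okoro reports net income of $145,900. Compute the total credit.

Earned Income Credit: $145,900 is below the $167,200 cutoff, so the full $5,750 applies.
Caregiver Credit: 11% of the $2,500 excess over $143,400 is $275; credit = $9,350 − $275 = $9,075.
Energy Efficiency Rebate: $145,900 is at or below the $146,000 threshold, so the full $10,960 applies.
Total: $5,750 + $9,075 + $10,960 = $25,785.

$25,785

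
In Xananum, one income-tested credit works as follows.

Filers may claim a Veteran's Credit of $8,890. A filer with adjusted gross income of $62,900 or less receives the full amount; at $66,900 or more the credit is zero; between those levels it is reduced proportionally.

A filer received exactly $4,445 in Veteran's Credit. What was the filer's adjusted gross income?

$4,445 is 4,445/8,890 of the full $8,890, so 4,445/8,890 of the $4,000 range has been used: income = $62,900 + $4,000 × 4,445/8,890 = $64,900.

$64,900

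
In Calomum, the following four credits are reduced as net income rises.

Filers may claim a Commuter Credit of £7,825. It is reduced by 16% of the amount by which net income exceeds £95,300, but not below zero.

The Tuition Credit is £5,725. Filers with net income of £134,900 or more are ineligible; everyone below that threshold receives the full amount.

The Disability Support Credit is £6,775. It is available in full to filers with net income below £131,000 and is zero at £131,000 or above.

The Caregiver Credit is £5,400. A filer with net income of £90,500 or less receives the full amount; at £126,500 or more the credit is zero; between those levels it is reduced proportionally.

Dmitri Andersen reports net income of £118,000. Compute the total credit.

£17,968

Commuter Credit: 16% of the £22,700 excess over £95,300 is £3,632; credit = £7,825 − £3,632 = £4,193.
Tuition Credit: £118,000 is below the £134,900 cutoff, so the full £5,725 applies.
Disability Support Credit: £118,000 is below the £131,000 cutoff, so the full £6,775 applies.
Caregiver Credit: £118,000 is £27,500 into a £36,000 phase-out range, leaving 8,500/36,000 of the credit: £5,400 × 8,500/36,000 = £1,275.
Total: £4,193 + £5,725 + £6,775 + £1,275 = £17,968.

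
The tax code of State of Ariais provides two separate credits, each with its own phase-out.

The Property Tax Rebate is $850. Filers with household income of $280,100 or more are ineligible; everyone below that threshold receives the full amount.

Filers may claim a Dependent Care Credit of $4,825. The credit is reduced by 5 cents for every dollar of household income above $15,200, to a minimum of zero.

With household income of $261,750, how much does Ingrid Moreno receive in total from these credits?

$850

Property Tax Rebate: $261,750 is below the $280,100 cutoff, so the full $850 applies.
Dependent Care Credit: 5% of the $246,550 excess over $15,200 is $12,327.50 ≥ base, so the credit is $0.
Total: $850 + $0 = $850.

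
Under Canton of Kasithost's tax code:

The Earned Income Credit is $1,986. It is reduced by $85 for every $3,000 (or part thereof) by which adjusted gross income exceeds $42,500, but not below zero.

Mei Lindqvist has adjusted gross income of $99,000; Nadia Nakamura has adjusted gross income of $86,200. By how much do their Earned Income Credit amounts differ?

Mei ($99,000): Earned Income Credit: income exceeds $42,500 by $56,500, which is 19 full-or-partial $3,000 increments; reduction = 19 × $85 = $1,615, leaving $371.
Nadia ($86,200): Earned Income Credit: income exceeds $42,500 by $43,700, which is 15 full-or-partial $3,000 increments; reduction = 15 × $85 = $1,275, leaving $711.
Difference: |$371 − $711| = $340.

$340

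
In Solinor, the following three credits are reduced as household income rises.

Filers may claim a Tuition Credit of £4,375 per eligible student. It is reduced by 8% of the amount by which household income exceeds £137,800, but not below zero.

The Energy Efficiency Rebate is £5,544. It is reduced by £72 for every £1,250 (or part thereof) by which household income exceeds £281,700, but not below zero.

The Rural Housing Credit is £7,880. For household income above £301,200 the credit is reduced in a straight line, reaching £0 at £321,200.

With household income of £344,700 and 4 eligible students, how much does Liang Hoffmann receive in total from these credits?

Tuition Credit: base = 4 × £4,375 = £17,500. 8% of the £206,900 excess over £137,800 is £16,552; credit = £17,500 − £16,552 = £948.
Energy Efficiency Rebate: income exceeds £281,700 by £63,000, which is 51 full-or-partial £1,250 increments; reduction = 51 × £72 = £3,672, leaving £1,872.
Rural Housing Credit: £344,700 is at or above £321,200, so the credit is £0.
Total: £948 + £1,872 + £0 = £2,820.

£2,820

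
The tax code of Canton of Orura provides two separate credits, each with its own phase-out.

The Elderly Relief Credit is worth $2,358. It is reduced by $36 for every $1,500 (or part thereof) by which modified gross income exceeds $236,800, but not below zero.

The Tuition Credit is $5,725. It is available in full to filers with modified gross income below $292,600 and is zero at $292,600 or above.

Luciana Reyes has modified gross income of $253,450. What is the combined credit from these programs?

Elderly Relief Credit: income exceeds $236,800 by $16,650, which is 12 full-or-partial $1,500 increments; reduction = 12 × $36 = $432, leaving $1,926.
Tuition Credit: $253,450 is below the $292,600 cutoff, so the full $5,725 applies.
Total: $1,926 + $5,725 = $7,651.

$7,651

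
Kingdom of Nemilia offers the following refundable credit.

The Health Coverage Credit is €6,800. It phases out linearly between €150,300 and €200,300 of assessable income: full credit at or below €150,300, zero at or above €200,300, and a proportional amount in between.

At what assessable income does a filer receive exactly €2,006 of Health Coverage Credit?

€2,006 is 2,006/6,800 of the full €6,800, so 4,794/6,800 of the €50,000 range has been used: income = €150,300 + €50,000 × 4,794/6,800 = €185,550.

€185,550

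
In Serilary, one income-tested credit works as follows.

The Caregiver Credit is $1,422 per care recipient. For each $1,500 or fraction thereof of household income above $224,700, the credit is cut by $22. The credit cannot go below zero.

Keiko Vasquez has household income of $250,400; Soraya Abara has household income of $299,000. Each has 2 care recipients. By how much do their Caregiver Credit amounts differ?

$704

Keiko ($250,400): Caregiver Credit: base = 2 × $1,422 = $2,844. income exceeds $224,700 by $25,700, which is 18 full-or-partial $1,500 increments; reduction = 18 × $22 = $396, leaving $2,448.
Soraya ($299,000): Caregiver Credit: base = 2 × $1,422 = $2,844. income exceeds $224,700 by $74,300, which is 50 full-or-partial $1,500 increments; reduction = 50 × $22 = $1,100, leaving $1,744.
Difference: |$2,448 − $1,744| = $704.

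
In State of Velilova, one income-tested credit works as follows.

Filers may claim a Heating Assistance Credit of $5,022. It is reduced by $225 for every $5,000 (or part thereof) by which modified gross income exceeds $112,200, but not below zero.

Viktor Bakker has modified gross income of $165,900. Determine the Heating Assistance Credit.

Heating Assistance Credit: income exceeds $112,200 by $53,700, which is 11 full-or-partial $5,000 increments; reduction = 11 × $225 = $2,475, leaving $2,547.

$2,547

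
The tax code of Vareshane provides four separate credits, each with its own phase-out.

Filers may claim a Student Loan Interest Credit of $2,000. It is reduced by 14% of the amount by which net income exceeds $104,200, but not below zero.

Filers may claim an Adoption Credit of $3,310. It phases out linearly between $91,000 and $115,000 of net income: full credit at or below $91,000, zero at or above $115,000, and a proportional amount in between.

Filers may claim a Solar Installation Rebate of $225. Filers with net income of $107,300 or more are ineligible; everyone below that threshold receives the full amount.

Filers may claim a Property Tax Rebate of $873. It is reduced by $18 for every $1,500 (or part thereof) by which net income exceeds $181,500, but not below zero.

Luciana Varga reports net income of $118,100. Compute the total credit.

$927

Student Loan Interest Credit: 14% of the $13,900 excess over $104,200 is $1,946; credit = $2,000 − $1,946 = $54.
Adoption Credit: $118,100 is at or above $115,000, so the credit is $0.
Solar Installation Rebate: $118,100 meets or exceeds the $107,300 cutoff, so the credit is $0.
Property Tax Rebate: $118,100 is at or below the $181,500 threshold, so the full $873 applies.
Total: $54 + $0 + $0 + $873 = $927.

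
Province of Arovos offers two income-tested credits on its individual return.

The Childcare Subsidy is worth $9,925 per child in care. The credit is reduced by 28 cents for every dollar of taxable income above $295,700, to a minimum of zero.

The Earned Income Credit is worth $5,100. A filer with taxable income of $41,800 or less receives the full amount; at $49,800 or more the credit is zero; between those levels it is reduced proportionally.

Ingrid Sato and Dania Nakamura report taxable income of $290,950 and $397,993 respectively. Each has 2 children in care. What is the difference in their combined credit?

$19,850

Ingrid ($290,950): Childcare Subsidy: base = 2 × $9,925 = $19,850. $290,950 is at or below the $295,700 threshold, so the full $19,850 applies. Earned Income Credit: $290,950 is at or above $49,800, so the credit is $0. total $19,850 + $0 = $19,850
Dania ($397,993): Childcare Subsidy: base = 2 × $9,925 = $19,850. 28% of the $102,293 excess over $295,700 is $28,642.04 ≥ base, so the credit is $0. Earned Income Credit: $397,993 is at or above $49,800, so the credit is $0. total $0 + $0 = $0
Difference: |$19,850 − $0| = $19,850.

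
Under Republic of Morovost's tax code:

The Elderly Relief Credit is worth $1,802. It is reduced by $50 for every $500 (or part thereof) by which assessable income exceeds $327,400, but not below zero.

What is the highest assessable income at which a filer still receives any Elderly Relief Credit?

After 36 increments the reduction is 36 × $50 = $1,800, leaving $2; one more increment wipes it out. Increment 36 ends at excess 36 × $500 = $18,000, so the highest qualifying income is $327,400 + $18,000 = $345,400.

$345,400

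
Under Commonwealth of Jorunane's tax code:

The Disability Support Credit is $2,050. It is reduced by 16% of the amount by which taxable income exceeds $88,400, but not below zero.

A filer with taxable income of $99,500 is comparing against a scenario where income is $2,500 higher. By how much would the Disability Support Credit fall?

$274

At $99,500 — 16% of the $11,100 excess over $88,400 is $1,776; credit = $2,050 − $1,776 = $274.
At $102,000 — 16% of the $13,600 excess over $88,400 is $2,176 ≥ base, so the credit is $0.
Lost: $274 − $0 = $274.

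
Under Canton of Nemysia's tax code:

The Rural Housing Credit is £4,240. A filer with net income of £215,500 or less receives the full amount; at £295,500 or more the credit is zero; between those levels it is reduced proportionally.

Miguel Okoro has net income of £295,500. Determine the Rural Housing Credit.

£0

Rural Housing Credit: £295,500 is at or above £295,500, so the credit is £0.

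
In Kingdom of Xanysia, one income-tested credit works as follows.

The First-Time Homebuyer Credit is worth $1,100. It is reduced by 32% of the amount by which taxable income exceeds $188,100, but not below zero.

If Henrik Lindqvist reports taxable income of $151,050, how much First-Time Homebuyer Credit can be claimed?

$1,100

First-Time Homebuyer Credit: $151,050 is at or below the $188,100 threshold, so the full $1,100 applies.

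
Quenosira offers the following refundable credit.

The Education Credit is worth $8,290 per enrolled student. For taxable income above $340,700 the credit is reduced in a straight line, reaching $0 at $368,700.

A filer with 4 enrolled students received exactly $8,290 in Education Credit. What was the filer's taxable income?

$361,700

Full credit = 4 × $8,290 = $33,160.
$8,290 is 8,290/33,160 of the full $33,160, so 24,870/33,160 of the $28,000 range has been used: income = $340,700 + $28,000 × 24,870/33,160 = $361,700.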